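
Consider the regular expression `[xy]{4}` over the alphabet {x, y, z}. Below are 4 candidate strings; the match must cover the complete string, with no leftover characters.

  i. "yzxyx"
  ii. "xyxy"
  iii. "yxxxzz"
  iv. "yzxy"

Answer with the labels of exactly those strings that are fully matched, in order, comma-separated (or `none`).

ii

i. "yzxyx" → no match
ii. "xyxy" → match
iii. "yxxxzz" → no match
iv. "yzxy" → no match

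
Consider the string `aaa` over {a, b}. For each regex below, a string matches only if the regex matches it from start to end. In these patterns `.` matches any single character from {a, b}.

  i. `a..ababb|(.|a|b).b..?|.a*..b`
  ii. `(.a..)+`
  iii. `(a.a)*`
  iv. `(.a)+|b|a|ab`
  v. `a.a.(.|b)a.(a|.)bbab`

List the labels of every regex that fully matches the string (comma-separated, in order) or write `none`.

iii

i → no match
ii → no match
iii → match
iv → no match
v → no match — must end with `bbab`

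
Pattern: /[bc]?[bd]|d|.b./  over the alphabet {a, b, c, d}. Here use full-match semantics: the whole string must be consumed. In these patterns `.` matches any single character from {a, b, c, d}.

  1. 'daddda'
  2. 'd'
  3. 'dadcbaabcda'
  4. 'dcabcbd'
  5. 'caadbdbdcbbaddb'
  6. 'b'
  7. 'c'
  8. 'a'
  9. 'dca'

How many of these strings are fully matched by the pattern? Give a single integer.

1 → no match
2 → match
3 → no match
4 → no match
5 → no match
6 → match
7 → no match
8 → no match
9 → no match
Total matched: 2

2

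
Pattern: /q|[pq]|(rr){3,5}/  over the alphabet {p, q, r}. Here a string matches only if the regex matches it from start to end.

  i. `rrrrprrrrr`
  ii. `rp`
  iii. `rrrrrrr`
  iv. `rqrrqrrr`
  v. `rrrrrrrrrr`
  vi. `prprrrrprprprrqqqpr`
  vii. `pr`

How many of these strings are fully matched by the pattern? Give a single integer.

1

i → no match
ii → no match
iii → no match
iv → no match
v → match
vi → no match
vii → no match
Total matched: 1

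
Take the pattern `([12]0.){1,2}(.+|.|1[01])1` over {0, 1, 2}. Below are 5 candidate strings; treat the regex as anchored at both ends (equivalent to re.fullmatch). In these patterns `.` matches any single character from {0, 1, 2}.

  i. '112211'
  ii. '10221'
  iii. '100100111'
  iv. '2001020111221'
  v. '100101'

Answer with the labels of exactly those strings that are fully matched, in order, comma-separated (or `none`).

i. '112211' → no match
ii. '10221' → match
iii. '100100111' → match
iv → match
v. '100101' → match

ii, iii, iv, v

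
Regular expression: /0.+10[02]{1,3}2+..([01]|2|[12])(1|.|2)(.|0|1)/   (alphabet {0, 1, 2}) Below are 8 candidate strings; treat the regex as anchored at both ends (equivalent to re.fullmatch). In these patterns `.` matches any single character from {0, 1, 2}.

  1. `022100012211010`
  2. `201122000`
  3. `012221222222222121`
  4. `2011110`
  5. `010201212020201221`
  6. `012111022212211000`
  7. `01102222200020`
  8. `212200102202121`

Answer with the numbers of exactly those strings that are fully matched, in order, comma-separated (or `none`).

1 → no match
2. `201122000` → no match — must start with `0`
3 → no match
4. `2011110` → no match — must start with `0`
5 → no match
6 → no match
7 → match
8 → no match — must start with `0`

7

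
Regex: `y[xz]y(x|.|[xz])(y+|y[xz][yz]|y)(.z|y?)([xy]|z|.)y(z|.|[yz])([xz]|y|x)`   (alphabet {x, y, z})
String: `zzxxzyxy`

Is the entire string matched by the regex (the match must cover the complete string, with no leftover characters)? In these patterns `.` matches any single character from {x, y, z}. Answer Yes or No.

Every match must start with `y`, but `zzxxzyxy` does not.

No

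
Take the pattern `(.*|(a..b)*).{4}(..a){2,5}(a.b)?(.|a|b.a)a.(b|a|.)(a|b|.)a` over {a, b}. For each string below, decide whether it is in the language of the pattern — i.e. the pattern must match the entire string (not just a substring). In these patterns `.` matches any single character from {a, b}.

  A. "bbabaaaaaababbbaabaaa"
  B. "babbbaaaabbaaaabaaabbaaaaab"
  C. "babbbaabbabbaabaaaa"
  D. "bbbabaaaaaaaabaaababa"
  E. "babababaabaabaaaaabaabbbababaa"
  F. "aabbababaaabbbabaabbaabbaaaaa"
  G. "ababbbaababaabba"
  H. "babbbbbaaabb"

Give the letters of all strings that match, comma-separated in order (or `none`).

A → no match
B → no match — must end with "a"
C → no match
D → match
E → no match
F → no match
G → match
H → no match — must end with "a"

D, G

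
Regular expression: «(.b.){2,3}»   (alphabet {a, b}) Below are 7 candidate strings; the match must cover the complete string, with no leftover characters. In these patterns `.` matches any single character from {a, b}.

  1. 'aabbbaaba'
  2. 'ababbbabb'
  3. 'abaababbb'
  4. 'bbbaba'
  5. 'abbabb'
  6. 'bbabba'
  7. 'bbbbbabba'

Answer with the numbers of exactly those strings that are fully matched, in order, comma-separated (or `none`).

1 → no match
2 → match
3 → match
4 → match
5 → match
6 → match
7 → match

2, 3, 4, 5, 6, 7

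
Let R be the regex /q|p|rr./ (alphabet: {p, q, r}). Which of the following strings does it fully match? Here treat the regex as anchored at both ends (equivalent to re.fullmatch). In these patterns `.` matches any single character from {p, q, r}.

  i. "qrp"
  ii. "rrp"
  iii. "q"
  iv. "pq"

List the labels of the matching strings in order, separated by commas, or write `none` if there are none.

i → no match
ii → match
iii → match
iv → no match

ii, iii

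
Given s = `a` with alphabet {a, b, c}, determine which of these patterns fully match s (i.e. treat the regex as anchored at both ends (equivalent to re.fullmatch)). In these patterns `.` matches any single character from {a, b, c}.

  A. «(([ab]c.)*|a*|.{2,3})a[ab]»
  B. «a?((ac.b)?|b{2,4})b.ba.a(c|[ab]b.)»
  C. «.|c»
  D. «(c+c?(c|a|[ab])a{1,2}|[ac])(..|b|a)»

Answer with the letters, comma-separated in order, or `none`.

A → no match
B → no match
C → match
D → no match

C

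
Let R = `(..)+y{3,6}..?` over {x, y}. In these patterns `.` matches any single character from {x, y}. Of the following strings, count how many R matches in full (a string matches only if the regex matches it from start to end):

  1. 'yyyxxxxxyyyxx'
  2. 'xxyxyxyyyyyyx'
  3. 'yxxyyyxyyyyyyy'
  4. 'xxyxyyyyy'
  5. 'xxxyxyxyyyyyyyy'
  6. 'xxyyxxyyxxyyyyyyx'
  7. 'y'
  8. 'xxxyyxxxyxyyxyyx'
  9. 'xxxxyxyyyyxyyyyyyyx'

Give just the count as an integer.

7

1 → match
2 → match
3 → match
4 → match
5 → match
6 → match
7 → no match
8 → no match
9 → match
Total matched: 7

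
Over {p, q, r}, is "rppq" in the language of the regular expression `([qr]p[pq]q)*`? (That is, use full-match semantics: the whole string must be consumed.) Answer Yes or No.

Yes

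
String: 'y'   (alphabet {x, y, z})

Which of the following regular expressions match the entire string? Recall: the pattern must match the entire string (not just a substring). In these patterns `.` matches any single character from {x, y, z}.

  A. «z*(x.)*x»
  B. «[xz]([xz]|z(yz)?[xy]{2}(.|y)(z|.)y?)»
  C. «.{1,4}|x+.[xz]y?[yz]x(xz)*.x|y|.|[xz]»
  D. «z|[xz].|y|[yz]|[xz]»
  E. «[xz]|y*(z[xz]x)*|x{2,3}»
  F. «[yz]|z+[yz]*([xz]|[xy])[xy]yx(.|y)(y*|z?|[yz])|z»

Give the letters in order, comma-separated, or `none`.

A → no match — must end with 'x'
B → no match
C → match
D → match
E → match
F → match

C, D, E, F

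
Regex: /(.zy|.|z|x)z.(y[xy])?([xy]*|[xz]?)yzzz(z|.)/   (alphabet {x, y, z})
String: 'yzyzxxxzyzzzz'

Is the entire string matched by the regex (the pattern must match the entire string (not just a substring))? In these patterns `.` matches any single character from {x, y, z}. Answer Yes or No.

No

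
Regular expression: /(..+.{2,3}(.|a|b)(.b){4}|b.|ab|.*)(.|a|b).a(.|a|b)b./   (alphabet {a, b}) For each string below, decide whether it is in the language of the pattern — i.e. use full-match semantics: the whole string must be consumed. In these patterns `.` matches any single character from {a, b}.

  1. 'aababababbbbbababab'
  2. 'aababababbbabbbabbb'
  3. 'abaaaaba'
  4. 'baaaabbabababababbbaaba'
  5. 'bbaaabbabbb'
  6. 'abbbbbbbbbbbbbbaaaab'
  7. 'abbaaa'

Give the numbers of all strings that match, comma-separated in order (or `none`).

1 → no match
2 → match
3. 'abaaaaba' → match
4 → match
5. 'bbaaabbabbb' → match
6 → no match
7. 'abbaaa' → no match

2, 3, 4, 5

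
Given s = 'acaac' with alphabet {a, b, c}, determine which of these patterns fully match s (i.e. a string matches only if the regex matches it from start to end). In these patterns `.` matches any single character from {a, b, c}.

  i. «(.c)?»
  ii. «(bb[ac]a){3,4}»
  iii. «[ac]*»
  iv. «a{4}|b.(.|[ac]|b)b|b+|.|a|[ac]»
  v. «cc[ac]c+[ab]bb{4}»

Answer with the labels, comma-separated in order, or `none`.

i → no match
ii → no match — must start with 'bb'
iii → match
iv → no match
v → no match — must start with 'cc'

iii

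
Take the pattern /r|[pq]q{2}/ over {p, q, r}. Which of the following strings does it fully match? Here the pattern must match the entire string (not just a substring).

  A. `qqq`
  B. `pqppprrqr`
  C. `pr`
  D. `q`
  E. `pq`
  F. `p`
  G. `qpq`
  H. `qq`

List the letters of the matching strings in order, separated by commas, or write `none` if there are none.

A

A. `qqq` → match
B. `pqppprrqr` → no match
C. `pr` → no match
D. `q` → no match
E. `pq` → no match
F. `p` → no match
G. `qpq` → no match
H. `qq` → no match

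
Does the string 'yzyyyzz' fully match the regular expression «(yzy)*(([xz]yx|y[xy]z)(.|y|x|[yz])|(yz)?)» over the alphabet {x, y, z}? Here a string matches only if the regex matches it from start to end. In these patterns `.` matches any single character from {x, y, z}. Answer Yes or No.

Yes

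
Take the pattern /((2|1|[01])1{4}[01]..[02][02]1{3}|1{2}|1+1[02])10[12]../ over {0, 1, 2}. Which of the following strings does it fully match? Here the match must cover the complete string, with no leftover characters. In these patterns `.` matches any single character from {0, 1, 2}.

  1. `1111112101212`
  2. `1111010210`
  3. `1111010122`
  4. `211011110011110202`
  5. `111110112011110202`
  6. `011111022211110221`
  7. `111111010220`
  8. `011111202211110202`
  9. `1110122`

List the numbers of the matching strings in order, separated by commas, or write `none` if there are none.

1 → no match
2 → match
3 → match
4 → no match
5 → match
6 → match
7 → match
8 → match
9 → match

2, 3, 5, 6, 7, 8, 9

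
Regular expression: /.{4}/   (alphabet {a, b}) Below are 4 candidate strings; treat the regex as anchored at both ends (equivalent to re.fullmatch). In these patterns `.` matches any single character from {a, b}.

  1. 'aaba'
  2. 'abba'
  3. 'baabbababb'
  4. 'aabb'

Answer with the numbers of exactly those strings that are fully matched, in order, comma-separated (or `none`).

1 → match
2 → match
3 → no match
4 → match

1, 2, 4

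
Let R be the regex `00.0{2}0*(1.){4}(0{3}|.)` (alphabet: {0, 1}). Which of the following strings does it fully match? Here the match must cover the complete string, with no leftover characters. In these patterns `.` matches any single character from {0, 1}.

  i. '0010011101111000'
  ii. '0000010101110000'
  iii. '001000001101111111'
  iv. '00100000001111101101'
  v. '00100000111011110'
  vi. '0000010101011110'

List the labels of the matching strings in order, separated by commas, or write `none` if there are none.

i, ii, v

i → match
ii → match
iii → no match
iv → no match
v → match
vi → no match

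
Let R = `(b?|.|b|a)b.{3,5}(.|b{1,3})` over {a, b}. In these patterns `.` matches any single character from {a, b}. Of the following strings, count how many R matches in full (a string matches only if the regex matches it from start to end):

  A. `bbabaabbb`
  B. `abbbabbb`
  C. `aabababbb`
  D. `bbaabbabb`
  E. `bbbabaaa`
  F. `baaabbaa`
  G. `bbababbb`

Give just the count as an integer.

A. `bbabaabbb` → match
B. `abbbabbb` → match
C. `aabababbb` → no match
D. `bbaabbabb` → match
E. `bbbabaaa` → match
F. `baaabbaa` → no match
G. `bbababbb` → match
Total matched: 5

5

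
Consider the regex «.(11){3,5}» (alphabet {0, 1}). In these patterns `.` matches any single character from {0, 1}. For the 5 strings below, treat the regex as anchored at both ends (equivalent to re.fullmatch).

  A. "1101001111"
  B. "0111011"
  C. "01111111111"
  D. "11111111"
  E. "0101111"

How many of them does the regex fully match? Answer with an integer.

1

A → no match
B → no match
C → match
D → no match
E → no match
Total matched: 1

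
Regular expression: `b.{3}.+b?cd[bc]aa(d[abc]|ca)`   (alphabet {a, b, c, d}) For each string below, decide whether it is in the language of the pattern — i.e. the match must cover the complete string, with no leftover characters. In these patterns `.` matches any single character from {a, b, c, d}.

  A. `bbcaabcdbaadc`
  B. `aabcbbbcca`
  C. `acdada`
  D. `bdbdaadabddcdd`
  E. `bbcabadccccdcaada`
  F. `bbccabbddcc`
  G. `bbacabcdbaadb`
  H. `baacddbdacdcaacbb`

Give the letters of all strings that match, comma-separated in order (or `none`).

A → match
B. `aabcbbbcca` → no match — must start with `b`
C. `acdada` → no match — must start with `b`
D → no match
E → match
F. `bbccabbddcc` → no match
G → match
H → no match

A, E, G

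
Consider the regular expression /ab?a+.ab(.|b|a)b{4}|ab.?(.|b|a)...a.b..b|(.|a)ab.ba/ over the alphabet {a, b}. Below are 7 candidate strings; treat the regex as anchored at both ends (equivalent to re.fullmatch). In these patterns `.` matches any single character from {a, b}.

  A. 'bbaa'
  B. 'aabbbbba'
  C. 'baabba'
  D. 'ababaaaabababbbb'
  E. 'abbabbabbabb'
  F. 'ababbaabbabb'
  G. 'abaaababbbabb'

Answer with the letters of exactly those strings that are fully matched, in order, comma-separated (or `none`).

E, F

A → no match
B → no match
C → no match
D → no match
E → match
F → match
G → no match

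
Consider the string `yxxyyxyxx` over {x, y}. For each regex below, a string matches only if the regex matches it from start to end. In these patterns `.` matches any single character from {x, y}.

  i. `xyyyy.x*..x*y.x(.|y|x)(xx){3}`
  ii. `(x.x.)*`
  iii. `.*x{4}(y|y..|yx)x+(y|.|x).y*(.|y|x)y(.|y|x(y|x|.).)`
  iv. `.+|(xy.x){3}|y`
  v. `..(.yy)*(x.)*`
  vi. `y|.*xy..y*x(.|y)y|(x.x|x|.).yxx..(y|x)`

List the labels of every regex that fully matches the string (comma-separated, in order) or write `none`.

iv, v

i → no match — must start with `xyyyy`
ii → no match
iii → no match
iv → match
v → match
vi → no match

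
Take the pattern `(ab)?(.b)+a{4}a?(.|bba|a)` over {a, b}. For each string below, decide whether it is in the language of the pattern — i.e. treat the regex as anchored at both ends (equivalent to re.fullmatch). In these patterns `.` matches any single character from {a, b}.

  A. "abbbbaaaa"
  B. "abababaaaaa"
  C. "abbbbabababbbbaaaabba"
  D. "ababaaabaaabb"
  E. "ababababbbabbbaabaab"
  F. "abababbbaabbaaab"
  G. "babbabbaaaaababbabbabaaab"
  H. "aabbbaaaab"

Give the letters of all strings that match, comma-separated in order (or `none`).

A → no match
B → match
C → no match
D → no match
E → no match
F → no match
G → no match
H → no match

B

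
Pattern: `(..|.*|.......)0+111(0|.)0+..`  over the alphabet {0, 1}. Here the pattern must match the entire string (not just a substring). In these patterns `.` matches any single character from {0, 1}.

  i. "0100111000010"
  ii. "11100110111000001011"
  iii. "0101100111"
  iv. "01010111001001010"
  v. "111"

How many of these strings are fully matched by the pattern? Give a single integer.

1

i → match
ii → no match
iii. "0101100111" → no match
iv → no match
v. "111" → no match
Total matched: 1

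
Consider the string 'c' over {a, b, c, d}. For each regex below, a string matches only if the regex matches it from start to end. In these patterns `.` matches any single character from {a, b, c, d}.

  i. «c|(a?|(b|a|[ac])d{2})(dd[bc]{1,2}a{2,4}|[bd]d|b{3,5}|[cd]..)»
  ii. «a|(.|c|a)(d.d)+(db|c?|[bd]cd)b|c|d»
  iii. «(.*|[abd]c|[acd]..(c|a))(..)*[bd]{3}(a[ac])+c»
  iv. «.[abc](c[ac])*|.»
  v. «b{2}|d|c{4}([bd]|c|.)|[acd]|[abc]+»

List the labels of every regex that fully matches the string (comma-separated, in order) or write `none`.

i, ii, iv, v

i → match
ii → match
iii → no match
iv → match
v → match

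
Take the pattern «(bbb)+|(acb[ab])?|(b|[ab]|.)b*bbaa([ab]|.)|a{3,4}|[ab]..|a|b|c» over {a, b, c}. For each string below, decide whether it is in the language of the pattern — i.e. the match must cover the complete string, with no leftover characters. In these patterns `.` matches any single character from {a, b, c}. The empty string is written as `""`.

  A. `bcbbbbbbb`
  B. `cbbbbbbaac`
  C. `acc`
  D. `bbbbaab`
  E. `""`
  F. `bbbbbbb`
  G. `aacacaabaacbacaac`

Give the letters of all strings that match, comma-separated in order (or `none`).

A → no match
B → match
C → match
D → match
E → match
F → no match
G → no match

B, C, D, E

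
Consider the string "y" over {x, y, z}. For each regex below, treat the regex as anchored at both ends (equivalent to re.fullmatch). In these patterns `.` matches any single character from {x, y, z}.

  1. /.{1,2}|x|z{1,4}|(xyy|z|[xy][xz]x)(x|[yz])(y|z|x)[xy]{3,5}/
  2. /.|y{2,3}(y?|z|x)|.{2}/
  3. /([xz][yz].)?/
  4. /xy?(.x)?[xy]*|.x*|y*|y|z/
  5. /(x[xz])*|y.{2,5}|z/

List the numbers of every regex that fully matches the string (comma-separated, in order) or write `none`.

1 → match
2 → match
3 → no match
4 → match
5 → no match

1, 2, 4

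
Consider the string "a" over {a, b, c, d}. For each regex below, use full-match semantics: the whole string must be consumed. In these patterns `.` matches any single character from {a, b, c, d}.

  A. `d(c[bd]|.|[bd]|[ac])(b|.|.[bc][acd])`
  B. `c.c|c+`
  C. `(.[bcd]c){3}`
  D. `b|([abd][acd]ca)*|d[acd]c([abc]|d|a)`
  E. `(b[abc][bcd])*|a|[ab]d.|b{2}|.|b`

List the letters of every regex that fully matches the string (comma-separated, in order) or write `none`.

E

A → no match — must start with "d"
B → no match — must start with "c"
C → no match — must end with "c"
D → no match
E → match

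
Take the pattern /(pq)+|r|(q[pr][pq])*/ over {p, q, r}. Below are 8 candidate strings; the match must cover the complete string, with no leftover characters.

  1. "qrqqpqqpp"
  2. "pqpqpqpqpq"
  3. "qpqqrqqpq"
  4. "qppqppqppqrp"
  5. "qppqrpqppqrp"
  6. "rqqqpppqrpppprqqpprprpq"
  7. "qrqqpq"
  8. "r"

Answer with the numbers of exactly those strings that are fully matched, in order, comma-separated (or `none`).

1, 2, 3, 4, 5, 7, 8

1 → match
2 → match
3 → match
4 → match
5 → match
6 → no match
7 → match
8 → match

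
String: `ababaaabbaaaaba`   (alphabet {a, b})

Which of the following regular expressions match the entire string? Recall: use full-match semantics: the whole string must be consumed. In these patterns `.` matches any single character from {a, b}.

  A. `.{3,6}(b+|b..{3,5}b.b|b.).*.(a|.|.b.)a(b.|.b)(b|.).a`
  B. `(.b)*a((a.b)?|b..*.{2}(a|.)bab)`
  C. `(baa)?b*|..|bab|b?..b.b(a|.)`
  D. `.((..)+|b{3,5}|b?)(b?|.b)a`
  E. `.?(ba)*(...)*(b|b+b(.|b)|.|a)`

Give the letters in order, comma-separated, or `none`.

A → no match
B → no match
C → no match
D → match
E → match

D, E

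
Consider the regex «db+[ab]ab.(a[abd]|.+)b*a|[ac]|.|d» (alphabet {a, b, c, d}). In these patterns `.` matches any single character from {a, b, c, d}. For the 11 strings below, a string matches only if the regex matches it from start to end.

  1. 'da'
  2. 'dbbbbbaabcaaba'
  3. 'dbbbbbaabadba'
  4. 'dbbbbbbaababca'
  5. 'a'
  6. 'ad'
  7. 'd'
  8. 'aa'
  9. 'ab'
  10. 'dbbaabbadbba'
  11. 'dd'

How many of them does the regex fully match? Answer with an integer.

6

1 → no match
2 → match
3 → match
4 → match
5 → match
6 → no match
7 → match
8 → no match
9 → no match
10 → match
11 → no match
Total matched: 6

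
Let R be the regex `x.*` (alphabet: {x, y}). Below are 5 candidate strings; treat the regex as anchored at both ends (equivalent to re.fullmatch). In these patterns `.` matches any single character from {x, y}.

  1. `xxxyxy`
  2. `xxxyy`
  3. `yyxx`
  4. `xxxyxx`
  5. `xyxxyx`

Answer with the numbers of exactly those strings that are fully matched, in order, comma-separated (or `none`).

1, 2, 4, 5

1 → match
2 → match
3 → no match — must start with `x`
4 → match
5 → match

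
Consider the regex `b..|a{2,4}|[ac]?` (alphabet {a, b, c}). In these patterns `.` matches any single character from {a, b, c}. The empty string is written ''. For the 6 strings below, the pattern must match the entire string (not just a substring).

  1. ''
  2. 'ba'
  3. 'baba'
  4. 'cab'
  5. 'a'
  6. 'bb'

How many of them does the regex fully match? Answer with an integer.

2

1. '' → match
2. 'ba' → no match
3. 'baba' → no match
4. 'cab' → no match
5. 'a' → match
6. 'bb' → no match
Total matched: 2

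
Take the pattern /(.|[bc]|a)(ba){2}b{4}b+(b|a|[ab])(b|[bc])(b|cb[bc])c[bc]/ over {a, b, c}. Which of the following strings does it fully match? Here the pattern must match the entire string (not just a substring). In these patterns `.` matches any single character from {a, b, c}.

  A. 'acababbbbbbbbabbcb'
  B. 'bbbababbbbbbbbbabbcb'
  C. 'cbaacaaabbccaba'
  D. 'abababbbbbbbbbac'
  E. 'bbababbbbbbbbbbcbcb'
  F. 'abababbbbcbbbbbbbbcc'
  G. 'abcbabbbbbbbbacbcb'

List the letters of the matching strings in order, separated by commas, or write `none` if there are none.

A → no match
B → no match
C → no match
D → no match
E → match
F → no match
G → no match

E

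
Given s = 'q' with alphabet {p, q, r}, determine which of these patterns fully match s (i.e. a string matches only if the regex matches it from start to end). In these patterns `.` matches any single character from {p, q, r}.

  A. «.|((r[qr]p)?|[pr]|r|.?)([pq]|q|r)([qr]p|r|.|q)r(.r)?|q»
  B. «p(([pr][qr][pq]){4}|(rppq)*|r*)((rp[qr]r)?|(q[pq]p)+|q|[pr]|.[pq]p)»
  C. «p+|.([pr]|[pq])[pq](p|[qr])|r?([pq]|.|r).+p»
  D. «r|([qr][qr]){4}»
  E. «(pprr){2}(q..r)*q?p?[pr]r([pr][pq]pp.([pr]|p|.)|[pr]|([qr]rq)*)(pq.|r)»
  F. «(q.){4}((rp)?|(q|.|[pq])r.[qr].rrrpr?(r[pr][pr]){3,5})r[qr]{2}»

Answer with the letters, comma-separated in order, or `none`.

A

A → match
B → no match — must start with 'p'
C → no match
D → no match
E → no match — must start with 'pprr'
F → no match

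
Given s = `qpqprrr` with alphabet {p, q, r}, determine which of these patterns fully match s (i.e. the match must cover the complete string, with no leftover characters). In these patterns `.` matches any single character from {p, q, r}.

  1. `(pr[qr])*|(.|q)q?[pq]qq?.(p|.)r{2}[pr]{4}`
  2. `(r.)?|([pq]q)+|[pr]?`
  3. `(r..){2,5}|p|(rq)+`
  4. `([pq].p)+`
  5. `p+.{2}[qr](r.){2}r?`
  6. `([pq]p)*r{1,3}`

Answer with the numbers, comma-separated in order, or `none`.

1 → no match
2 → no match
3 → no match
4 → no match — must end with `p`
5 → no match — must start with `p`
6 → match

6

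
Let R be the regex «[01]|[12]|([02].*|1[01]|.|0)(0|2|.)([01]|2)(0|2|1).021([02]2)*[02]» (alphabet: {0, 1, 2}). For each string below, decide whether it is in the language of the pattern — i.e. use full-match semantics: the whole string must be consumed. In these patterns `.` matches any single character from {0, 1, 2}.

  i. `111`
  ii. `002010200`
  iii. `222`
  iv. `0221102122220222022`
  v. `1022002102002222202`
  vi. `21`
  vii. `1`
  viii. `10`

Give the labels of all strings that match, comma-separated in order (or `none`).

iv, vii

i → no match
ii → no match
iii → no match
iv → match
v → no match
vi → no match
vii → match
viii → no match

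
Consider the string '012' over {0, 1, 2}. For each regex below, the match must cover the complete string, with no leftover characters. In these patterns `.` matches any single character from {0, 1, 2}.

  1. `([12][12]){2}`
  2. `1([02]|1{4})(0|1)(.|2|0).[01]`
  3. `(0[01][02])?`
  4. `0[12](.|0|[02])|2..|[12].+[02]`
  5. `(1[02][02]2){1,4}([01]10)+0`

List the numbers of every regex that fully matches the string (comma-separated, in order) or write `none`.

3, 4

1 → no match
2 → no match — must start with '1'
3 → match
4 → match
5 → no match — must start with '1'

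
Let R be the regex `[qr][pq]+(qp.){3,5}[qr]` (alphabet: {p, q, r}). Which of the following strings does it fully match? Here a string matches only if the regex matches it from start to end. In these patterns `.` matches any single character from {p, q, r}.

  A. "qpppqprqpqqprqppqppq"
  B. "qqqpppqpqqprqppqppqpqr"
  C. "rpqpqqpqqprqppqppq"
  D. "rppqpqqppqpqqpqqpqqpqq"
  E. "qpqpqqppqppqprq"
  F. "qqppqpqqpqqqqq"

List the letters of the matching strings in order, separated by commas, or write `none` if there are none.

A, B, C, D, E

A → match
B → match
C → match
D → match
E → match
F → no match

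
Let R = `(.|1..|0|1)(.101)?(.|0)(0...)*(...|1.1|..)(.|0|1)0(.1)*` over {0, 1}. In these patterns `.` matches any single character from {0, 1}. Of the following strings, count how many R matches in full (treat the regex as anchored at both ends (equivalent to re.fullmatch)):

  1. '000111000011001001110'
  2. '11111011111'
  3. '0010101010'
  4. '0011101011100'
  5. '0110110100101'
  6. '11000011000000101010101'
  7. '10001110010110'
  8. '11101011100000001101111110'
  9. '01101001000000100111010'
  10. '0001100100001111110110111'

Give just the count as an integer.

3

1 → no match
2 → no match
3 → match
4 → no match
5 → no match
6 → match
7 → no match
8 → no match
9 → no match
10 → match
Total matched: 3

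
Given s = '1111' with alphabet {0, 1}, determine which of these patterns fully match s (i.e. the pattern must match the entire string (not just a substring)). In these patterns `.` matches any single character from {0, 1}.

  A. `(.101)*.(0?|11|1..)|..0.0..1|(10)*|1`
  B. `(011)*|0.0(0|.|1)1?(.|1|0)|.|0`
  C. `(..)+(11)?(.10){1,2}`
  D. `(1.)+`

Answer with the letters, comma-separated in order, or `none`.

A, D

A → match
B → no match
C → no match — must end with '10'
D → match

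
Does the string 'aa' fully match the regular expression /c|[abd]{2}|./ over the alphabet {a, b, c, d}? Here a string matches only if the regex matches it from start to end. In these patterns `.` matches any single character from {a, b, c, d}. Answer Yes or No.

Yes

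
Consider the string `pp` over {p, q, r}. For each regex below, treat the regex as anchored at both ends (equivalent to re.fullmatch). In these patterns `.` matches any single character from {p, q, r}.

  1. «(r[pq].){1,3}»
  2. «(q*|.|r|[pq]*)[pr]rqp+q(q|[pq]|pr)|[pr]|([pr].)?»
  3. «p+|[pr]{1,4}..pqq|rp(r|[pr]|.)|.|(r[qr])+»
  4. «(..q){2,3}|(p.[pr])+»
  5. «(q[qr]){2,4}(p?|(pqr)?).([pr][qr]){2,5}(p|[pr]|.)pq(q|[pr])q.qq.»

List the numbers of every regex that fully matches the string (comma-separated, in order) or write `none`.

1 → no match — must start with `r`
2 → match
3 → match
4 → no match
5 → no match — must start with `q`

2, 3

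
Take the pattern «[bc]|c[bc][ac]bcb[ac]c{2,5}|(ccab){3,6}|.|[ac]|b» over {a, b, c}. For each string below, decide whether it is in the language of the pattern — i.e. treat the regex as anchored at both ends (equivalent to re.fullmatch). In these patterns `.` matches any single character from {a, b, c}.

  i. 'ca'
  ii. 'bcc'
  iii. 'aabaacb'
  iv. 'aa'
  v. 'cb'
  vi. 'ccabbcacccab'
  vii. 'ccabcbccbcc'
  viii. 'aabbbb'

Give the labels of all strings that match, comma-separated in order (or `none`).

i. 'ca' → no match
ii. 'bcc' → no match
iii. 'aabaacb' → no match
iv. 'aa' → no match
v. 'cb' → no match
vi. 'ccabbcacccab' → no match
vii. 'ccabcbccbcc' → no match
viii. 'aabbbb' → no match

none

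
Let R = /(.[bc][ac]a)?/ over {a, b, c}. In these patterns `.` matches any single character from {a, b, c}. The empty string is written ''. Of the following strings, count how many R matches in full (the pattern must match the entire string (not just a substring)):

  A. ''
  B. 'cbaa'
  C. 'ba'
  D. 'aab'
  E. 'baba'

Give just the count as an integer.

2

A. '' → match
B. 'cbaa' → match
C. 'ba' → no match
D. 'aab' → no match
E. 'baba' → no match
Total matched: 2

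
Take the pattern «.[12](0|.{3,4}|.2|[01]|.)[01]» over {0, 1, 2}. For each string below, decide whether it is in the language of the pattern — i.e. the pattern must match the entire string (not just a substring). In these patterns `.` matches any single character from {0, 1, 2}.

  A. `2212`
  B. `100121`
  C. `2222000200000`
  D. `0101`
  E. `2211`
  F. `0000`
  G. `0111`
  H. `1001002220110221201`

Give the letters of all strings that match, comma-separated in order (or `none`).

D, E, G

A → no match
B → no match
C → no match
D → match
E → match
F → no match
G → match
H → no match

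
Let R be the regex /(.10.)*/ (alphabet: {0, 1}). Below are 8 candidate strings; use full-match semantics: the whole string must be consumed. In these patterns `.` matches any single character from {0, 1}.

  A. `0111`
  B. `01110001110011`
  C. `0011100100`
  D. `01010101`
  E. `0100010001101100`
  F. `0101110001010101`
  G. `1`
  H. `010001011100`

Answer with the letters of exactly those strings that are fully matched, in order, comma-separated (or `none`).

D, F, H

A → no match
B → no match
C → no match
D → match
E → no match
F → match
G → no match
H → match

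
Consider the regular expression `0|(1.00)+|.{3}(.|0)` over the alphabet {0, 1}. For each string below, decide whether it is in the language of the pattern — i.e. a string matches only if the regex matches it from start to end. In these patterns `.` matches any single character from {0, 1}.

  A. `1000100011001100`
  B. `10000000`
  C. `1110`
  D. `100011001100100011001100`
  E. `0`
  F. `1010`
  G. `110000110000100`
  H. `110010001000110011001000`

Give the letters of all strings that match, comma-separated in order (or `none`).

A, C, D, E, F, H

A → match
B. `10000000` → no match
C. `1110` → match
D → match
E. `0` → match
F. `1010` → match
G → no match
H → match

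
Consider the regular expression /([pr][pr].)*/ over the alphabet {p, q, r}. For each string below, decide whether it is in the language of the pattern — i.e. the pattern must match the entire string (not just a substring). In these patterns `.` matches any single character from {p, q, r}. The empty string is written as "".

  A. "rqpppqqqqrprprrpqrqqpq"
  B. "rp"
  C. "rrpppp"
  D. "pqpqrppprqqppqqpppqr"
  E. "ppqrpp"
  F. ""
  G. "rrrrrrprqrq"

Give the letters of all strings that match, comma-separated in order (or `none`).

C, E, F

A → no match
B → no match
C → match
D → no match
E → match
F → match
G → no match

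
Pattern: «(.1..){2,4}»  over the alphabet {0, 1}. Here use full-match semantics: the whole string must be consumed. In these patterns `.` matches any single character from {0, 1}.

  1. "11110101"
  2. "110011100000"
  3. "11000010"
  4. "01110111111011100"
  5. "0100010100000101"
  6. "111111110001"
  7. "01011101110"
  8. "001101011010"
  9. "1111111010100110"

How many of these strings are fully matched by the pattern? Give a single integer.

1 → match
2 → no match
3 → no match
4 → no match
5 → no match
6 → no match
7 → no match
8 → no match
9 → no match
Total matched: 1

1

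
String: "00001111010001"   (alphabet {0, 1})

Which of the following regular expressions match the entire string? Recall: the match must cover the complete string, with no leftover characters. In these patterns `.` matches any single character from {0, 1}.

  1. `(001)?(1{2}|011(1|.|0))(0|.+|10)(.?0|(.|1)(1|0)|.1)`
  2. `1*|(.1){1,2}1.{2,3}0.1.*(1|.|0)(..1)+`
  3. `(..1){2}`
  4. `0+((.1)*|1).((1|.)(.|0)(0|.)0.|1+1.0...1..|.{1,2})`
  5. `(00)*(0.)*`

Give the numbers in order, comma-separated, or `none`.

1 → no match
2 → no match
3 → no match
4 → match
5 → no match

4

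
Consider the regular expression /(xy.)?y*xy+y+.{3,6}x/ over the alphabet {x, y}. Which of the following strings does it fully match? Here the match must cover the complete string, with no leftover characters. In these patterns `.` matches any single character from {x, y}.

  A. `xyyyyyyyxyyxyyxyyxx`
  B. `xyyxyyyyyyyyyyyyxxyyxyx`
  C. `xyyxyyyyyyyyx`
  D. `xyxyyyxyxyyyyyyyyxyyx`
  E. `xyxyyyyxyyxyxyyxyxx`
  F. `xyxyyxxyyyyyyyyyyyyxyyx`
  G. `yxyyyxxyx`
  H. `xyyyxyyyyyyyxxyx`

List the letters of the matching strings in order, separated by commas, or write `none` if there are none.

B, C, G, H

A → no match
B → match
C → match
D → no match
E → no match
F → no match
G → match
H → match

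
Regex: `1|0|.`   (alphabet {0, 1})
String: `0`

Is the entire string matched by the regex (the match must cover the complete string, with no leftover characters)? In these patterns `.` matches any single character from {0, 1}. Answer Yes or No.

Yes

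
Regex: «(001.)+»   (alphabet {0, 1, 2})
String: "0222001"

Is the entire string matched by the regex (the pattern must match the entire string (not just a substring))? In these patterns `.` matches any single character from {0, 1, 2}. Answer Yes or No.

No

Every match must start with "001", but "0222001" does not.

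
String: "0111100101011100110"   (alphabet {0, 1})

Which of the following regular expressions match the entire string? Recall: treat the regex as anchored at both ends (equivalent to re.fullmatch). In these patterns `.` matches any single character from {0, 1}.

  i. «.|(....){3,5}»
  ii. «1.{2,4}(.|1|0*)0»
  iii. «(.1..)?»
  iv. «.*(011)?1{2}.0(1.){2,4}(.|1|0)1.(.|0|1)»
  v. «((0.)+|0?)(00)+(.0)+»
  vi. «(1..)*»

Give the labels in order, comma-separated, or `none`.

i → no match
ii → no match — must start with "1"
iii → no match
iv → match
v → no match
vi → no match

iv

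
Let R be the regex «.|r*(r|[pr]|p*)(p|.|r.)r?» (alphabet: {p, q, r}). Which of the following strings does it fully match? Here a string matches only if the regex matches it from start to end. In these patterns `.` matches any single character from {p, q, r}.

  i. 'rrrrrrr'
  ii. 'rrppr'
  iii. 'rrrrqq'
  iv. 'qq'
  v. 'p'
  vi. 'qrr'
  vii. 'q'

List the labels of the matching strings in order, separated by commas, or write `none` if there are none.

i → match
ii → match
iii → no match
iv → no match
v → match
vi → no match
vii → match

i, ii, v, vii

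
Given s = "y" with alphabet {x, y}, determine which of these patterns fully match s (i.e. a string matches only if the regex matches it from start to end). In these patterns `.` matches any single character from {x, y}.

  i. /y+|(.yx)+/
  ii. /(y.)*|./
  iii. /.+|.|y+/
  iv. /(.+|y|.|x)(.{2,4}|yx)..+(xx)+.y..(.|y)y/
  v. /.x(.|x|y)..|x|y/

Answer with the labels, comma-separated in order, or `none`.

i, ii, iii, v

i → match
ii → match
iii → match
iv → no match
v → match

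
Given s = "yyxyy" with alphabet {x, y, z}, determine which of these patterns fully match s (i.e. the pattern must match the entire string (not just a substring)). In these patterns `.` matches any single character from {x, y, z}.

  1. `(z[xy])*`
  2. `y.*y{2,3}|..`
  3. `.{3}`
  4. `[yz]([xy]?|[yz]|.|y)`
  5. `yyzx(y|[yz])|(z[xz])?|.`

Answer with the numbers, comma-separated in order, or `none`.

2

1 → no match
2 → match
3 → no match
4 → no match
5 → no match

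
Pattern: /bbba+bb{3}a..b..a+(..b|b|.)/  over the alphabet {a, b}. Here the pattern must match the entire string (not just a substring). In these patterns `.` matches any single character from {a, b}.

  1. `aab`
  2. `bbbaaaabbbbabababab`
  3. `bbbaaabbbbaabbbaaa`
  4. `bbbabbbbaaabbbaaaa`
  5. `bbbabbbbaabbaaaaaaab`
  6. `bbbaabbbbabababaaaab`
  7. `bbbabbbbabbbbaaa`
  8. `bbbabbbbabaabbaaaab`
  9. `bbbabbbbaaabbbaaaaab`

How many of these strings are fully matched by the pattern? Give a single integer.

7

1 → no match — must start with `bbba`
2 → match
3 → match
4 → match
5 → match
6 → match
7 → match
8 → no match
9 → match
Total matched: 7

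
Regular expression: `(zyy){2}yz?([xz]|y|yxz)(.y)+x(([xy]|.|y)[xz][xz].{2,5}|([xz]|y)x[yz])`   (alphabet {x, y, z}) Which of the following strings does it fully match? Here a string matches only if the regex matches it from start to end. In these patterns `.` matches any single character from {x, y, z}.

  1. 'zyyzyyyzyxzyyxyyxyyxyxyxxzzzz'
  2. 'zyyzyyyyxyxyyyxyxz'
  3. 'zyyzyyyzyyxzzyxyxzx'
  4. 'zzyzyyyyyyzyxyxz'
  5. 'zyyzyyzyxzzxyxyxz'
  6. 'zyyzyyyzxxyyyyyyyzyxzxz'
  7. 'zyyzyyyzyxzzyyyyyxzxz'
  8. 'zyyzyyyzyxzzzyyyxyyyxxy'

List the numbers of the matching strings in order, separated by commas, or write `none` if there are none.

2, 6, 7

1 → no match
2 → match
3 → no match
4 → no match — must start with 'zyy'
5 → no match
6 → match
7 → match
8 → no match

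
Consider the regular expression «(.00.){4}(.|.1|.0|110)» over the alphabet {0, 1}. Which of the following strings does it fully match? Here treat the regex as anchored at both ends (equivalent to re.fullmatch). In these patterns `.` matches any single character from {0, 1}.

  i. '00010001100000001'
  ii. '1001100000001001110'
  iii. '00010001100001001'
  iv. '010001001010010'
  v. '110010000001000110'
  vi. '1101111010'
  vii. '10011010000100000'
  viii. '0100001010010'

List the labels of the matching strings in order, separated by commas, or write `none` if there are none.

i, ii

i → match
ii → match
iii → no match
iv → no match
v → no match
vi. '1101111010' → no match
vii → no match
viii → no match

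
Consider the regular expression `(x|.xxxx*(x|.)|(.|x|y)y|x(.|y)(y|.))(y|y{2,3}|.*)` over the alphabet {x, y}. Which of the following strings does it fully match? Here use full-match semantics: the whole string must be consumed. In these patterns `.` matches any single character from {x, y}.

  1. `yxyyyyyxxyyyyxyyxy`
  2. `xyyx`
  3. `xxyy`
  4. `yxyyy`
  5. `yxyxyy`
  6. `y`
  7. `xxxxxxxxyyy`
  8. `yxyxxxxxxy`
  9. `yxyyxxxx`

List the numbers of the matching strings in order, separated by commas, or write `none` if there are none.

2, 3, 7

1 → no match
2 → match
3 → match
4 → no match
5 → no match
6 → no match
7 → match
8 → no match
9 → no match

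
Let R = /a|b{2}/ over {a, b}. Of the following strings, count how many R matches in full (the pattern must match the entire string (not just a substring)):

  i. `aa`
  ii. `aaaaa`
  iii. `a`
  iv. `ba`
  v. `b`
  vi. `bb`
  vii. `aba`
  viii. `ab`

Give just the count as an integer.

2

i → no match
ii → no match
iii → match
iv → no match
v → no match
vi → match
vii → no match
viii → no match
Total matched: 2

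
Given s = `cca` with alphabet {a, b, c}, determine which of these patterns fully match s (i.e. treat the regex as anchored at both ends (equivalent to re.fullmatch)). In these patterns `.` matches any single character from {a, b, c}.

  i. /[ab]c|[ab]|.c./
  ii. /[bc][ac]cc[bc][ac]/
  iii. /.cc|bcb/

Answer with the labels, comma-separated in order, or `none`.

i → match
ii → no match
iii → no match

i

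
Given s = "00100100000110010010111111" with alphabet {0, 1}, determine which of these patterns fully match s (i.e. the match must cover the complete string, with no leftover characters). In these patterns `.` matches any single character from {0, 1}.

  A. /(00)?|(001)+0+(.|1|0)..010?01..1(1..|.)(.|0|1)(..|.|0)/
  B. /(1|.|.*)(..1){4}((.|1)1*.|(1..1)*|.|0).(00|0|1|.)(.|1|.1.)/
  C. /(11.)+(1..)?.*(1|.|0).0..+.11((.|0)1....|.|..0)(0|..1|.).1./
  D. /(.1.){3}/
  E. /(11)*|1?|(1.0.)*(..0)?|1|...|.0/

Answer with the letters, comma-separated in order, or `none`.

A → match
B → match
C → no match — must start with "11"
D → no match
E → no match

A, B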